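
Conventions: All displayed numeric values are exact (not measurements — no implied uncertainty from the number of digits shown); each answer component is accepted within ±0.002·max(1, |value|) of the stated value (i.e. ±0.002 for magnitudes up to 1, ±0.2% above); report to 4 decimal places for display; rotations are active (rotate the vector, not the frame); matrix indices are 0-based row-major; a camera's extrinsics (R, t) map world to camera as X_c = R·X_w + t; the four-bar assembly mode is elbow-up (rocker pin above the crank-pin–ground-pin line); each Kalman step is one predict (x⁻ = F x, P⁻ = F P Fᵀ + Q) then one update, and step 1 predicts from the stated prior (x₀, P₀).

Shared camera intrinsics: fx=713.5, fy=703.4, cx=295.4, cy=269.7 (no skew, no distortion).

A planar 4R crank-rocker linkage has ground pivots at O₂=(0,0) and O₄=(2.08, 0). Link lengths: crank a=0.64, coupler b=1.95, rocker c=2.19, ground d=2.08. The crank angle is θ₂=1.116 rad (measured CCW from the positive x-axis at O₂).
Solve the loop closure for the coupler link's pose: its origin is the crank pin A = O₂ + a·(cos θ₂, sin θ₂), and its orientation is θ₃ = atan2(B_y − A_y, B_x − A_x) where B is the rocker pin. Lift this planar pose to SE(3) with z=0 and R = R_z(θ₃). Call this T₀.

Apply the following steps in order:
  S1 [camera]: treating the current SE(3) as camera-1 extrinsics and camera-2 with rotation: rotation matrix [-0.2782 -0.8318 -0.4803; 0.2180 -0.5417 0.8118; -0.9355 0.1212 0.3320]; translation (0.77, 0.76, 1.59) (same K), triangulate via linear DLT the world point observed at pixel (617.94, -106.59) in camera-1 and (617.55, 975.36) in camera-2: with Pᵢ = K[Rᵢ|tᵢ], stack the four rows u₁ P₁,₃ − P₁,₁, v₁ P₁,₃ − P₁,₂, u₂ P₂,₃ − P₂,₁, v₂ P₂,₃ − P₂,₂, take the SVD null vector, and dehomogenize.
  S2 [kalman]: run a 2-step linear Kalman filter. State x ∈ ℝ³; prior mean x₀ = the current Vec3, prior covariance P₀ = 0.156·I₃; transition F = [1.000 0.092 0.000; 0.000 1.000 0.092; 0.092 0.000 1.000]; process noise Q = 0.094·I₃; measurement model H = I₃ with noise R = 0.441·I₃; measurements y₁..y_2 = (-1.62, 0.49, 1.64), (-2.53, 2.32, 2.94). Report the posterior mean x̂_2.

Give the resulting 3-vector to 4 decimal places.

result = (-1.6632, 0.5482, 2.1581)

source (fourbar_fk): coupler pose = R=[0.6180 -0.7862 0.0000; 0.7862 0.6180 0.0000; 0.0000 0.0000 1.0000], t=(0.2811, 0.5749, 0.0000)
after S1 (triangulate): (-0.8951, -1.4429, 1.9076)
after S2 (kf_track): (-1.6632, 0.5482, 2.1581)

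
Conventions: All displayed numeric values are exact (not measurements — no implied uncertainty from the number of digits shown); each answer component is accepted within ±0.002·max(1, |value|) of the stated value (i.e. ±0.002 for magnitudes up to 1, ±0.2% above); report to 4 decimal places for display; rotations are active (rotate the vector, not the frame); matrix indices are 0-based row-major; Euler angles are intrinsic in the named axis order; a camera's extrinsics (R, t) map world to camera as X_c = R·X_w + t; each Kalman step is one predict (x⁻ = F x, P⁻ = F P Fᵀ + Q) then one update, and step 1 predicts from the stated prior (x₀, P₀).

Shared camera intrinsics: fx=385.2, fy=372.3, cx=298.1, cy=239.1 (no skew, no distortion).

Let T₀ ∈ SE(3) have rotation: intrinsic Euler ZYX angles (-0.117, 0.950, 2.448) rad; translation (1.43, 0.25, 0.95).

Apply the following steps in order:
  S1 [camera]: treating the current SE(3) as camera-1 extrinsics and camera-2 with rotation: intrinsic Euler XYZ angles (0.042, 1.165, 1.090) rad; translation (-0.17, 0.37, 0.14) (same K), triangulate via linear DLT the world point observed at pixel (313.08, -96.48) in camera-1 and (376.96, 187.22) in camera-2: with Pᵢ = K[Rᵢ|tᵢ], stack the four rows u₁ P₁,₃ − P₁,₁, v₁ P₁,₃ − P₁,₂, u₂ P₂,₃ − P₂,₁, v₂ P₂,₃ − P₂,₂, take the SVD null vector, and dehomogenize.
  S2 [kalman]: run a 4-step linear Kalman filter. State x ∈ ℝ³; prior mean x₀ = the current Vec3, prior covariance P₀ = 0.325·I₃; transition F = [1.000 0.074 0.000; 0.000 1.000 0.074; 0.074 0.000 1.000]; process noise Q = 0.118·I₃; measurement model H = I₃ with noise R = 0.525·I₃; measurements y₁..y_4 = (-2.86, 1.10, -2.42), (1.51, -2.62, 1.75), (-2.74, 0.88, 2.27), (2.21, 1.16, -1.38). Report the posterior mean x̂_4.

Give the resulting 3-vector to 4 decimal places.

after S1 (triangulate): (-1.4836, 1.4867, 1.6242)
after S2 (kf_track): (-0.0391, 0.6543, 0.1674)

result = (-0.0391, 0.6543, 0.1674)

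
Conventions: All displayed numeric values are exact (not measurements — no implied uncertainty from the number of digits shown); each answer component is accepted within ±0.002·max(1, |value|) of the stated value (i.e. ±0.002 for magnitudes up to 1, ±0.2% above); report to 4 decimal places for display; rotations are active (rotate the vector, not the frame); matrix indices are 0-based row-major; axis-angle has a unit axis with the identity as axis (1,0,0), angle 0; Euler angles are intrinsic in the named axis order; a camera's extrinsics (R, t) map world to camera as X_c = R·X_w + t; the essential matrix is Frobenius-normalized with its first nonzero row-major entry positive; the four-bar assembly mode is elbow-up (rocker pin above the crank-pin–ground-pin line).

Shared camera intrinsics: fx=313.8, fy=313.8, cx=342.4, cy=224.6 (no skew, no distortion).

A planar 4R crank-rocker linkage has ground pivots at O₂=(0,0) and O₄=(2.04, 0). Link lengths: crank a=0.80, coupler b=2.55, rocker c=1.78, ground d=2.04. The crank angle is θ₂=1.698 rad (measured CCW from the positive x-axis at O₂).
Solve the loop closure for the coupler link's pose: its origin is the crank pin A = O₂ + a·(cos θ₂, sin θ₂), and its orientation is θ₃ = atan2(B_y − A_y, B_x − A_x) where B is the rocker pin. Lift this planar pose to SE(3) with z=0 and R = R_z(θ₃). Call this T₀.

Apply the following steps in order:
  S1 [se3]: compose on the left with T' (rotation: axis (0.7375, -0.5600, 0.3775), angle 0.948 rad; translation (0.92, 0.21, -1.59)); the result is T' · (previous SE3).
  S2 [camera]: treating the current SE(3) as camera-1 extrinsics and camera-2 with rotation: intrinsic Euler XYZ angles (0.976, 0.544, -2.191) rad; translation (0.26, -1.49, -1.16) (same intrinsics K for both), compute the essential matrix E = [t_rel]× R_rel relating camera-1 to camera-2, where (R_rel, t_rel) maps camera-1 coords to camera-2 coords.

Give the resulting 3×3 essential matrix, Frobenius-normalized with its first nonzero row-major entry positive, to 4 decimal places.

matrix = [0.0897 -0.6620 0.0156; -0.1527 -0.2465 -0.0288; 0.6723 0.0321 0.1250]

source (fourbar_fk): coupler pose = R=[0.9243 -0.3817 0.0000; 0.3817 0.9243 0.0000; 0.0000 0.0000 1.0000], t=(-0.1015, 0.7935, 0.0000)
after S1 (compose_se3): R=[0.5659 -0.7516 -0.3389; 0.3969 0.6086 -0.6871; 0.7227 0.2543 0.6427], t=(0.4579, 0.7629, -1.2425)
after S2 (essential): [0.0897 -0.6620 0.0156; -0.1527 -0.2465 -0.0288; 0.6723 0.0321 0.1250]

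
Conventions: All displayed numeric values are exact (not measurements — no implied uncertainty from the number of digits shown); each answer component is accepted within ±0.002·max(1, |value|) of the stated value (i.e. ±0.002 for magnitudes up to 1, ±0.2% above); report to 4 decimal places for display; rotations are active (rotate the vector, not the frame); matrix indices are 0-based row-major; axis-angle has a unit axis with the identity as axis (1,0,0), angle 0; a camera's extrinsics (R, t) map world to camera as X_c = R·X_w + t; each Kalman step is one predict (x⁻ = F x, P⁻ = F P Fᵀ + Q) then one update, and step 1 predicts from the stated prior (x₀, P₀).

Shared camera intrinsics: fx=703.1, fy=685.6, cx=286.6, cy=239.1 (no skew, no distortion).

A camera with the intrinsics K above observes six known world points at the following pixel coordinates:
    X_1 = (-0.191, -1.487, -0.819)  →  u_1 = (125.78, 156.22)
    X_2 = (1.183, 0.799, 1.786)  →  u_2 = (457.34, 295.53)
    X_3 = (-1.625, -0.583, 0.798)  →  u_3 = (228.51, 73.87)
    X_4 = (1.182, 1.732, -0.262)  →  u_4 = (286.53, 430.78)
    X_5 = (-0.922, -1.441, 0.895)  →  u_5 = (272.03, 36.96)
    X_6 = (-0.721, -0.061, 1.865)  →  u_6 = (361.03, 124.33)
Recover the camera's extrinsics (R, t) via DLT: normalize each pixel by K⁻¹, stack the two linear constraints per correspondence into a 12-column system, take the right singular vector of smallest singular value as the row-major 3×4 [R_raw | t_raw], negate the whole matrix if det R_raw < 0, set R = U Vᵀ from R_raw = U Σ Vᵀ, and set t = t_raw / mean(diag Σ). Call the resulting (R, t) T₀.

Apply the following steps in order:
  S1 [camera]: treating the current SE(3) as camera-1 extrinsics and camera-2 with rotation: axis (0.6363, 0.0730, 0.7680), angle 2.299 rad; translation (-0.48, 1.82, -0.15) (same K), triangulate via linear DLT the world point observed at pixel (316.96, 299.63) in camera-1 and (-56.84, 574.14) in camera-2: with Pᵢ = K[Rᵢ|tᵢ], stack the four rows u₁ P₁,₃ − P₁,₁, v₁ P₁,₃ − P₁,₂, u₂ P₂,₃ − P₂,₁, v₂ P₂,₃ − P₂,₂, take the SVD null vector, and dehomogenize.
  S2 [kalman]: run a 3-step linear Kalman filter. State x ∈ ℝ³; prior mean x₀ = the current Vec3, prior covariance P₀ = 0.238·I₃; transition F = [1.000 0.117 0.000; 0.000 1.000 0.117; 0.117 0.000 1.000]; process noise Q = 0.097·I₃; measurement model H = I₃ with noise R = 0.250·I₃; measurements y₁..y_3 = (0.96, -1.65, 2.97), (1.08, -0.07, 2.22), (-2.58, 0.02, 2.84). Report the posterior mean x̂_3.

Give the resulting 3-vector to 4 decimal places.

source (pnp_recover): camera pose = R=[0.5351 -0.0068 0.8448; 0.6736 0.6069 -0.4218; -0.5099 0.7947 0.3293], t=(-0.4000, 0.0600, 6.5298)
after S1 (triangulate): (0.0798, 1.5651, 0.8450)
after S2 (kf_track): (-0.7544, 0.0840, 2.4515)

result = (-0.7544, 0.0840, 2.4515)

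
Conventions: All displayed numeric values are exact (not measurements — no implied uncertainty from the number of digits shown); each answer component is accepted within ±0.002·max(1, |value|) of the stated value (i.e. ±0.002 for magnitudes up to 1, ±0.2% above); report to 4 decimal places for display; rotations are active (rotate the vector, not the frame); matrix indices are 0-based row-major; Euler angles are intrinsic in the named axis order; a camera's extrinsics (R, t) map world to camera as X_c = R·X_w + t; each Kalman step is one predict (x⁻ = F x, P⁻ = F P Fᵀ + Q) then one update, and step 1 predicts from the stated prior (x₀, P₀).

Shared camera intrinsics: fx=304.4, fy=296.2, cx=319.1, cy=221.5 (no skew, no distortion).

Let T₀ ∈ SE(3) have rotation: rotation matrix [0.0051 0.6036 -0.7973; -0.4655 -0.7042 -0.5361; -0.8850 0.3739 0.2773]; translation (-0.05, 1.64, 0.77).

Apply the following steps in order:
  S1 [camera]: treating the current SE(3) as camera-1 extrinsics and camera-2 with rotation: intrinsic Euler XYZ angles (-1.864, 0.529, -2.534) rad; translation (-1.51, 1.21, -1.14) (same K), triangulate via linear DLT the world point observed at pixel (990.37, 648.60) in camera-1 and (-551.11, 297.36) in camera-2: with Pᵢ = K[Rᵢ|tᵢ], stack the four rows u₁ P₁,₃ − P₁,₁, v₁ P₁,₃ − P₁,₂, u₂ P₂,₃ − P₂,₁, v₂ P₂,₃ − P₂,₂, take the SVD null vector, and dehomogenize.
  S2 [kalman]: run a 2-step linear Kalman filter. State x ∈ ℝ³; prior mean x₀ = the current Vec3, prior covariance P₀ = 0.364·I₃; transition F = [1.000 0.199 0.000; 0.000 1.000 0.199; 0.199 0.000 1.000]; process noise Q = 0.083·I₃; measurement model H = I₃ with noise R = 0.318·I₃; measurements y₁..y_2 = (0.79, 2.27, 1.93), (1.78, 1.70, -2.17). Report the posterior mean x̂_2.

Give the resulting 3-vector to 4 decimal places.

after S1 (triangulate): (0.1182, 1.4894, -1.3101)
after S2 (kf_track): (1.3128, 1.8119, -0.5617)

result = (1.3128, 1.8119, -0.5617)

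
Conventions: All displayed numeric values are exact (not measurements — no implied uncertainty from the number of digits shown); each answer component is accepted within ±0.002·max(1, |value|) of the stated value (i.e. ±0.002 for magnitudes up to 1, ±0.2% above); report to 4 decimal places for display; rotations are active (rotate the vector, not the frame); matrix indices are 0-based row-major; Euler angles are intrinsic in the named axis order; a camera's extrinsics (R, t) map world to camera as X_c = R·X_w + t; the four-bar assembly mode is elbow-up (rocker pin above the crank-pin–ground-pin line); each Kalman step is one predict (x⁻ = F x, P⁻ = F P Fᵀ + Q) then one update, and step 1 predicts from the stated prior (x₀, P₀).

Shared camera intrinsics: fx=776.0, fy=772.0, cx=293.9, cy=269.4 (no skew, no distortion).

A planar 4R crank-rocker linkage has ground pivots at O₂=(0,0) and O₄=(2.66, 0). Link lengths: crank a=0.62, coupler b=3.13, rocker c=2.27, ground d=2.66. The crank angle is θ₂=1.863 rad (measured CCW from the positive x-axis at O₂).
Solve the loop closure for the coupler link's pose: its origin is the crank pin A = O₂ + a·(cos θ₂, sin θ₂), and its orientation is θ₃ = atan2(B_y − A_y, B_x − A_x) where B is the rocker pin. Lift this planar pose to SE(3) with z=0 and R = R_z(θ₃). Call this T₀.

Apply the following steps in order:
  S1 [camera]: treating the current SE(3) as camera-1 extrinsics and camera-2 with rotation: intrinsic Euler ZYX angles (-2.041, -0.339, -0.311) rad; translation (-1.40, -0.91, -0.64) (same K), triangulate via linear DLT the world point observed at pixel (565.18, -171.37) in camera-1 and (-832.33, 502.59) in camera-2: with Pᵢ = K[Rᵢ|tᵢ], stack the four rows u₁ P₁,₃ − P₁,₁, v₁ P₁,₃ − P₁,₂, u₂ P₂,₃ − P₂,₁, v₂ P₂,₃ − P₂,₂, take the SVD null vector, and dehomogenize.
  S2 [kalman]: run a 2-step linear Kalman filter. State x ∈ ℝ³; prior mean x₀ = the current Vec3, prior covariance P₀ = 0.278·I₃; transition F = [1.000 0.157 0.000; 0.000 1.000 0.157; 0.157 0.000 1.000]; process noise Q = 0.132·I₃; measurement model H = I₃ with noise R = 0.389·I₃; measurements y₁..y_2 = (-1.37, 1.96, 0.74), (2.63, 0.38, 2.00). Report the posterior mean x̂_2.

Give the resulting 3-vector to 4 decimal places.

result = (0.7961, 0.5386, 1.6435)

source (fourbar_fk): coupler pose = R=[0.8461 -0.5330 0.0000; 0.5330 0.8461 0.0000; 0.0000 0.0000 1.0000], t=(-0.1786, 0.5937, 0.0000)
after S1 (triangulate): (-0.1803, -1.7731, 1.7561)
after S2 (kf_track): (0.7961, 0.5386, 1.6435)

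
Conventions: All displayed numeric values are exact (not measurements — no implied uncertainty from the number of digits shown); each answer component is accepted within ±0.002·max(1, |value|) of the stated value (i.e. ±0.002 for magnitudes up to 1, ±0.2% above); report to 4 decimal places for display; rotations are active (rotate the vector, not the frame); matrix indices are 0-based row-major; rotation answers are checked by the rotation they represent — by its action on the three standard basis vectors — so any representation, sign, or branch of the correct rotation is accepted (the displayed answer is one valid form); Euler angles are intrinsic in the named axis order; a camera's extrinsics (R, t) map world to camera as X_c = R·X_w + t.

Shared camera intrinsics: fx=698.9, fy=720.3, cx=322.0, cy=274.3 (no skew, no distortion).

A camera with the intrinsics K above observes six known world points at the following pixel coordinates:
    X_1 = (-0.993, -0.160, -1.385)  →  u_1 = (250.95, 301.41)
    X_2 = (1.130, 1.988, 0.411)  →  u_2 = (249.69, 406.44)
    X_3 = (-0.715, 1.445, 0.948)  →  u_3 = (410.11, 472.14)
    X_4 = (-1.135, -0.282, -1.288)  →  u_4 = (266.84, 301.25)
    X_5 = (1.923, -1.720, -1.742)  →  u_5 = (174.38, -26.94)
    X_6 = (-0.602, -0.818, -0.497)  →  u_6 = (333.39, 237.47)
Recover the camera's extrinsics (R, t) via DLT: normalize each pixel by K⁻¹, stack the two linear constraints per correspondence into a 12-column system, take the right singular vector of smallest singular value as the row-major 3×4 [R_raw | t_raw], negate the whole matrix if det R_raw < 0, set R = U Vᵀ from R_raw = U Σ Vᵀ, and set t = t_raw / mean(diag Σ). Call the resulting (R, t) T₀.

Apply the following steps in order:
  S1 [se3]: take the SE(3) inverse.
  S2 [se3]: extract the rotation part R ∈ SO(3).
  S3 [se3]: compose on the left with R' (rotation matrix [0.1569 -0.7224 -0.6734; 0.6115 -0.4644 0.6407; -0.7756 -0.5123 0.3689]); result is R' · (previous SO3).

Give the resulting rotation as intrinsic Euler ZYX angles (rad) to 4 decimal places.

source (pnp_recover): camera pose = R=[-0.2733 -0.3263 0.9049; -0.6258 0.7747 0.0903; -0.7305 -0.5416 -0.4160], t=(0.1400, -0.0800, 6.3799)
after S1 (invert_se3): R=[-0.2733 -0.6258 -0.7305; -0.3263 0.7747 -0.5416; 0.9049 0.0903 -0.4160], t=(4.6487, 3.5630, 2.5343)
after S2 (rot_of_se3): [-0.2733 -0.6258 -0.7305; -0.3263 0.7747 -0.5416; 0.9049 0.0903 -0.4160]
after S3 (compose_so3): [-0.4165 -0.7187 0.5568; 0.5641 -0.6846 -0.4617; 0.7129 0.1218 0.6906]

rotation (euler_zyx) = (2.2068, -0.7937, 0.1746)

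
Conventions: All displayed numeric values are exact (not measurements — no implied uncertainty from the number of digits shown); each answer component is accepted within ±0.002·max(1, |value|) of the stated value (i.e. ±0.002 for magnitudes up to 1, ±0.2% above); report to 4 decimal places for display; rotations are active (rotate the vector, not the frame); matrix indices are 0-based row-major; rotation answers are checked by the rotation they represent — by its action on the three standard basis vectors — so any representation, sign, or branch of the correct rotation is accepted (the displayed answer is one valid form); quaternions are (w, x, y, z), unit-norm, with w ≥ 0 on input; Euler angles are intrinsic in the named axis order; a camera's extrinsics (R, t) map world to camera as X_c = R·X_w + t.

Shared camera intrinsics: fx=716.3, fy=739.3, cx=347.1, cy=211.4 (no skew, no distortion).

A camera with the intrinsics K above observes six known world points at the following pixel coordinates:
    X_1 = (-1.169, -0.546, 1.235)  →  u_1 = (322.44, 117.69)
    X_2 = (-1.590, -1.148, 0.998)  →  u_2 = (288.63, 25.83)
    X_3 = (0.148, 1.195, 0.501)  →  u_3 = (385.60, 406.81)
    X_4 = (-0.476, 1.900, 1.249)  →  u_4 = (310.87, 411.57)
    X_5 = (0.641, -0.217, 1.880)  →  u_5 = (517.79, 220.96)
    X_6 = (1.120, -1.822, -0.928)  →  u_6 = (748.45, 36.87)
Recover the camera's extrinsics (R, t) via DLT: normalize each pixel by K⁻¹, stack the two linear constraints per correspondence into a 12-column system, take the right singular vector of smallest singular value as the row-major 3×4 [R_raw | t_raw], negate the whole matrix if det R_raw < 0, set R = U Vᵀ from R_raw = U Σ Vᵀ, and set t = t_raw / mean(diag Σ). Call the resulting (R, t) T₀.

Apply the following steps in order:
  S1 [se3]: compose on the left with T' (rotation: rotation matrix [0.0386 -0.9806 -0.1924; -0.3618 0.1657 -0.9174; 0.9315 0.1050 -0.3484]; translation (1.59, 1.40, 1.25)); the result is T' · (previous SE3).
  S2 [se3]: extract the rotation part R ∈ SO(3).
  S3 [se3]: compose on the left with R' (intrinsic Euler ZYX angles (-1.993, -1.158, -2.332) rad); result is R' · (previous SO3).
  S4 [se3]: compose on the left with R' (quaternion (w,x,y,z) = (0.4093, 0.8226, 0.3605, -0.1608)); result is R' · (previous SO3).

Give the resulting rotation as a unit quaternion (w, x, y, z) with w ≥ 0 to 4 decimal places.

rotation (quat) = (0.4609, 0.4649, 0.7028, 0.2785)

source (pnp_recover): camera pose = R=[0.9205 -0.3114 0.2360; 0.3542 0.9200 -0.1678; -0.1649 0.2380 0.9572], t=(0.4100, 0.3700, 4.7001)
after S1 (compose_se3): R=[-0.2801 -0.9599 -0.0105; -0.1231 0.0468 -0.9913; 0.9521 -0.2763 -0.1313], t=(0.3389, -2.9989, 0.0334)
after S2 (rot_of_se3): [-0.2801 -0.9599 -0.0105; -0.1231 0.0468 -0.9913; 0.9521 -0.2763 -0.1313]
after S3 (compose_so3): [0.5392 0.0047 0.8421; -0.6890 0.5775 0.4379; -0.4842 -0.8164 0.3146]
after S4 (compose_so3): [-0.1430 0.3968 0.9067; 0.9101 0.4127 -0.0371; -0.3889 0.8199 -0.4201]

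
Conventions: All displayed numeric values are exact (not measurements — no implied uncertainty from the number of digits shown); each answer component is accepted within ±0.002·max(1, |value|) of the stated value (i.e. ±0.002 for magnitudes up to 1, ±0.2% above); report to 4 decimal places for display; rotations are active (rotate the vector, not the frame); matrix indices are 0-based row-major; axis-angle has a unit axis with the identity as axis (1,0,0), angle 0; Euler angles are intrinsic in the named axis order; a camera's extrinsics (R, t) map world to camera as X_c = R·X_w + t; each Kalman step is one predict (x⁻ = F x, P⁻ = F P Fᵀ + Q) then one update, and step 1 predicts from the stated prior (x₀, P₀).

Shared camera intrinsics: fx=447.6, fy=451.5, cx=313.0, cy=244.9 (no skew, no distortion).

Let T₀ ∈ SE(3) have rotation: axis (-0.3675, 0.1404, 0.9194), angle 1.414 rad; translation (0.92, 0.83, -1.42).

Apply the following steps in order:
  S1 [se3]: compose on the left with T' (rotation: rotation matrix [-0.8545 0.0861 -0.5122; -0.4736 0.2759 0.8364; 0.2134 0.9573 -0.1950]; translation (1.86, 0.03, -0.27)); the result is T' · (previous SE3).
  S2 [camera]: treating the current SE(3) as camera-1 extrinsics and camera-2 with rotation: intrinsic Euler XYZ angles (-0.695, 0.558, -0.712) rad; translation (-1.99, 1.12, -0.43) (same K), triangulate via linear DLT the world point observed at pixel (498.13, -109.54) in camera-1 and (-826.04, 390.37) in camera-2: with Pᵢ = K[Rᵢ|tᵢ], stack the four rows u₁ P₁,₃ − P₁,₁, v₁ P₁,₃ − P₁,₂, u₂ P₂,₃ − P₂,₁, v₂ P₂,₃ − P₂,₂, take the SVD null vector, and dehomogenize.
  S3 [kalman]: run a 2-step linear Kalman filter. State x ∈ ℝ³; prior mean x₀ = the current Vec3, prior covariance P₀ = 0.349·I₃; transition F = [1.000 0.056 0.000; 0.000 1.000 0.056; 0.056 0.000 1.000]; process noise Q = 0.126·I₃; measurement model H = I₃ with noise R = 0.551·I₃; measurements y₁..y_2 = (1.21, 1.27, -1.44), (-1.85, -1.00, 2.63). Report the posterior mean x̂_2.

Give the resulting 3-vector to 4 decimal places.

after S1 (compose_se3): R=[0.0608 0.9582 -0.2796; -0.2438 0.2858 0.9267; 0.9679 0.0119 0.2510], t=(1.8727, -1.3644, 0.9978)
after S2 (triangulate): (0.9400, -1.0513, 0.3616)
after S3 (kf_track): (-0.1185, -0.4104, 0.8153)

result = (-0.1185, -0.4104, 0.8153)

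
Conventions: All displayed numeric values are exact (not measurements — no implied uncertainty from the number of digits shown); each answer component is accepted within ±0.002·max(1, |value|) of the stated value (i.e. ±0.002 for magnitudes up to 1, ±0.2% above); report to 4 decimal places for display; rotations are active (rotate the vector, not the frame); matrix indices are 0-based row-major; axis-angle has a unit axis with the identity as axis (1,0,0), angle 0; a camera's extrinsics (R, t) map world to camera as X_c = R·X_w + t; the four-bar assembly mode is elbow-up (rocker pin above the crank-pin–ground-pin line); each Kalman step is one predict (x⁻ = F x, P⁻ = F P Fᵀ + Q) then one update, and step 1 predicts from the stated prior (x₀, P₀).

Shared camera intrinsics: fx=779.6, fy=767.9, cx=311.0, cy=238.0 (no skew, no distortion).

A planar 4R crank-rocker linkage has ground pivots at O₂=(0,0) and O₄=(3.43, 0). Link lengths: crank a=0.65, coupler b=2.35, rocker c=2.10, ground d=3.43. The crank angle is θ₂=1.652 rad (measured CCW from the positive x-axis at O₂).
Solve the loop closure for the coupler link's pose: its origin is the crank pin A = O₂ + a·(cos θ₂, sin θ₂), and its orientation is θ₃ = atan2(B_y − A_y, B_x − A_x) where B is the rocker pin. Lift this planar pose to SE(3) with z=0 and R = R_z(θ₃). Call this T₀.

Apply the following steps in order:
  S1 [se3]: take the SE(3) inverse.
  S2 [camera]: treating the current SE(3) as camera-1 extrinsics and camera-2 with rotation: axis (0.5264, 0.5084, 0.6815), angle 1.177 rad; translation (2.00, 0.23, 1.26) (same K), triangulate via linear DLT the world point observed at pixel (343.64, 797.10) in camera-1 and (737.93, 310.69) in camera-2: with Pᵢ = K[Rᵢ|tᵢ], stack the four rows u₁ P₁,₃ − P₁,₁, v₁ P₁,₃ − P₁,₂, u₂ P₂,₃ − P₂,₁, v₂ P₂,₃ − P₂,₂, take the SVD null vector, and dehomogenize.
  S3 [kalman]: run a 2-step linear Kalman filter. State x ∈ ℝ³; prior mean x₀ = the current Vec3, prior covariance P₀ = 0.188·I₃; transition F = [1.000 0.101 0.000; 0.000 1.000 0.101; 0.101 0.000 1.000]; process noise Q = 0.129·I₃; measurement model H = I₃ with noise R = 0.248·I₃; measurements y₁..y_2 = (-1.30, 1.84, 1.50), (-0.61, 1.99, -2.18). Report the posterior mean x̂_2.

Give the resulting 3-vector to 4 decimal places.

result = (-0.7024, 1.9515, -0.4393)

source (fourbar_fk): coupler pose = R=[0.9112 -0.4119 0.0000; 0.4119 0.9112 0.0000; 0.0000 0.0000 1.0000], t=(-0.0527, 0.6479, 0.0000)
after S1 (invert_se3): R=[0.9112 0.4119 0.0000; -0.4119 0.9112 0.0000; 0.0000 0.0000 1.0000], t=(-0.2188, -0.6121, 0.0000)
after S2 (triangulate): (-0.4897, 1.7843, 1.6695)
after S3 (kf_track): (-0.7024, 1.9515, -0.4393)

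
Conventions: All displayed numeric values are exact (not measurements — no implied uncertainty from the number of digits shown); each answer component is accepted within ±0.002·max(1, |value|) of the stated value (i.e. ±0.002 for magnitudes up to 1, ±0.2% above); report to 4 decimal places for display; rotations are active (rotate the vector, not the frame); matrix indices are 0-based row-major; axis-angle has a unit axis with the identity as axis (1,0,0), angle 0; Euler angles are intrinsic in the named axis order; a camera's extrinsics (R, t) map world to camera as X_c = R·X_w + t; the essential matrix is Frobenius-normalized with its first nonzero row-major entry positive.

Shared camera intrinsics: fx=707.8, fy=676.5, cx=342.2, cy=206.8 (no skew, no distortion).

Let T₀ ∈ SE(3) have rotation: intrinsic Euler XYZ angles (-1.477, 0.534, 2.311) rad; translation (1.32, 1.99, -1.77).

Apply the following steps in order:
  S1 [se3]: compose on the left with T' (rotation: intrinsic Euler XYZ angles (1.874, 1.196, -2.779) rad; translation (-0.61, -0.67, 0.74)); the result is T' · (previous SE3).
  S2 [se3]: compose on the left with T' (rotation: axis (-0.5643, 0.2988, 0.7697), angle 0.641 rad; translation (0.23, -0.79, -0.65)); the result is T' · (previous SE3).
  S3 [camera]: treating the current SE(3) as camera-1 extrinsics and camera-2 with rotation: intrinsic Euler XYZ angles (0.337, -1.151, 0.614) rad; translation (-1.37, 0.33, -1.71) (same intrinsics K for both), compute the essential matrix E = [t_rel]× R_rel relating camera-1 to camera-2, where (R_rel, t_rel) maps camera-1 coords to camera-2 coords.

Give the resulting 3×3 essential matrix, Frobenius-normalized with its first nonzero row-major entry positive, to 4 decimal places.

matrix = [0.2116 -0.6222 0.2608; -0.1443 0.1552 0.5016; -0.1228 0.1380 0.4117]

after S1 (compose_se3): R=[-0.4021 0.9155 0.0121; 0.9103 0.3983 0.1123; 0.0980 0.0562 -0.9936], t=(-2.4505, 0.1745, -1.4359)
after S2 (compose_se3): R=[-0.7881 0.6002 -0.1369; 0.6117 0.7386 -0.2835; -0.0691 -0.3071 -0.9492], t=(-2.1079, -2.2430, -1.3715)
after S3 (essential): [0.2116 -0.6222 0.2608; -0.1443 0.1552 0.5016; -0.1228 0.1380 0.4117]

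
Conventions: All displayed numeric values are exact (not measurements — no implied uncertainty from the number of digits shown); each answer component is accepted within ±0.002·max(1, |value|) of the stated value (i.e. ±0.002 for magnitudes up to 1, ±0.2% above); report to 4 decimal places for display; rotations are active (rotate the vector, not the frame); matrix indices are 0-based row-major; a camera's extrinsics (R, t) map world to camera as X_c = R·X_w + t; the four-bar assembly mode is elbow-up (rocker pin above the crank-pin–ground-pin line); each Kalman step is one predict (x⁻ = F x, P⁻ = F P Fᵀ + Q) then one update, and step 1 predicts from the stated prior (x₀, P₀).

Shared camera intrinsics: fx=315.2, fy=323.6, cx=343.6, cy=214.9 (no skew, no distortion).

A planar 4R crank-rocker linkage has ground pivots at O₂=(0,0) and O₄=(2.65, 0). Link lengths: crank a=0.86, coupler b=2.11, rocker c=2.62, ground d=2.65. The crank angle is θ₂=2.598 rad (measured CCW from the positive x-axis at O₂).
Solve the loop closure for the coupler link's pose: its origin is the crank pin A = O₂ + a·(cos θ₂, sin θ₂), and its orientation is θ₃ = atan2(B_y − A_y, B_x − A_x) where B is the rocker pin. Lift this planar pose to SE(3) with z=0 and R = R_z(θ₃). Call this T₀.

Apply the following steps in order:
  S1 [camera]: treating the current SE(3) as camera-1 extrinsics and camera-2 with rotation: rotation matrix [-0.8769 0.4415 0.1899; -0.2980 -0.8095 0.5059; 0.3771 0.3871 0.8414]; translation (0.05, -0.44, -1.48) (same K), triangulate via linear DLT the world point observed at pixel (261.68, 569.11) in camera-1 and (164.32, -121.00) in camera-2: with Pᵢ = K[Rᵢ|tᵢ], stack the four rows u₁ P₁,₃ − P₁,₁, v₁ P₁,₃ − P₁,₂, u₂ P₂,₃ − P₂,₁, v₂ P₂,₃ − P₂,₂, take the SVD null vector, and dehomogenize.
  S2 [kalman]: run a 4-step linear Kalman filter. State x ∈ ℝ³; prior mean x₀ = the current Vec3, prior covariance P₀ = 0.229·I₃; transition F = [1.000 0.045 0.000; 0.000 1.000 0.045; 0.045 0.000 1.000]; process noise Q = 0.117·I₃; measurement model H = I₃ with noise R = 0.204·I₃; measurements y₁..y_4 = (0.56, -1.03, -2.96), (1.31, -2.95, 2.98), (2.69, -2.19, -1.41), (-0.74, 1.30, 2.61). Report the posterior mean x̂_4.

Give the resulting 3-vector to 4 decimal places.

source (fourbar_fk): coupler pose = R=[0.7363 -0.6767 0.0000; 0.6767 0.7363 0.0000; 0.0000 0.0000 1.0000], t=(-0.7360, 0.4448, 0.0000)
after S1 (triangulate): (1.1031, 0.7154, 1.5695)
after S2 (kf_track): (0.4953, -0.2630, 1.3097)

result = (0.4953, -0.2630, 1.3097)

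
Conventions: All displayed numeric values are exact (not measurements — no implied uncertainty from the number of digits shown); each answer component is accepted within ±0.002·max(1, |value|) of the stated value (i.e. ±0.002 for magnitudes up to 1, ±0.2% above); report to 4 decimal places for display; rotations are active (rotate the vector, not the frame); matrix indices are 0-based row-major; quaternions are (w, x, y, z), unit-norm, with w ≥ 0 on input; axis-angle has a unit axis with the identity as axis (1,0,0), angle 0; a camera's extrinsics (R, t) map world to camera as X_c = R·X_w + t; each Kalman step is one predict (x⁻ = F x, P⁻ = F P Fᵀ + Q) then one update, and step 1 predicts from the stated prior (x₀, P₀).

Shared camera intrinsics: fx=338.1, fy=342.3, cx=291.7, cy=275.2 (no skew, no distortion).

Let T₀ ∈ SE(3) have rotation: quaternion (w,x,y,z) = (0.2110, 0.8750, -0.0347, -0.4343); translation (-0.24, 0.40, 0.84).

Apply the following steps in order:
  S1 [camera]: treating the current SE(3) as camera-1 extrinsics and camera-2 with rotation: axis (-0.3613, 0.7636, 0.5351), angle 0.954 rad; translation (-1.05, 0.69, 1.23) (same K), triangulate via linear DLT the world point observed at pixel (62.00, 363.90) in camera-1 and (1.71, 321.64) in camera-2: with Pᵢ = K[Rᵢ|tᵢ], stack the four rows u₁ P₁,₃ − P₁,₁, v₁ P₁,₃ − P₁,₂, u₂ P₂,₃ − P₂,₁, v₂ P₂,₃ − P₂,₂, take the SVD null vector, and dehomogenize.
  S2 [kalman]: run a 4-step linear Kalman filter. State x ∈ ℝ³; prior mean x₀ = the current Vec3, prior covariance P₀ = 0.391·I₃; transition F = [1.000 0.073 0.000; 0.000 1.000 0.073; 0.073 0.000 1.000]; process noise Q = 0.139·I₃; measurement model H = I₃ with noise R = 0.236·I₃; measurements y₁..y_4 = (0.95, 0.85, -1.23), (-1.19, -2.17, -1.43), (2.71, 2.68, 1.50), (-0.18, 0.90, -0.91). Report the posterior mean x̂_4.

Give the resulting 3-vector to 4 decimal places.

result = (0.4814, 0.9340, -0.3155)

after S1 (triangulate): (-1.9066, 0.2397, 0.1828)
after S2 (kf_track): (0.4814, 0.9340, -0.3155)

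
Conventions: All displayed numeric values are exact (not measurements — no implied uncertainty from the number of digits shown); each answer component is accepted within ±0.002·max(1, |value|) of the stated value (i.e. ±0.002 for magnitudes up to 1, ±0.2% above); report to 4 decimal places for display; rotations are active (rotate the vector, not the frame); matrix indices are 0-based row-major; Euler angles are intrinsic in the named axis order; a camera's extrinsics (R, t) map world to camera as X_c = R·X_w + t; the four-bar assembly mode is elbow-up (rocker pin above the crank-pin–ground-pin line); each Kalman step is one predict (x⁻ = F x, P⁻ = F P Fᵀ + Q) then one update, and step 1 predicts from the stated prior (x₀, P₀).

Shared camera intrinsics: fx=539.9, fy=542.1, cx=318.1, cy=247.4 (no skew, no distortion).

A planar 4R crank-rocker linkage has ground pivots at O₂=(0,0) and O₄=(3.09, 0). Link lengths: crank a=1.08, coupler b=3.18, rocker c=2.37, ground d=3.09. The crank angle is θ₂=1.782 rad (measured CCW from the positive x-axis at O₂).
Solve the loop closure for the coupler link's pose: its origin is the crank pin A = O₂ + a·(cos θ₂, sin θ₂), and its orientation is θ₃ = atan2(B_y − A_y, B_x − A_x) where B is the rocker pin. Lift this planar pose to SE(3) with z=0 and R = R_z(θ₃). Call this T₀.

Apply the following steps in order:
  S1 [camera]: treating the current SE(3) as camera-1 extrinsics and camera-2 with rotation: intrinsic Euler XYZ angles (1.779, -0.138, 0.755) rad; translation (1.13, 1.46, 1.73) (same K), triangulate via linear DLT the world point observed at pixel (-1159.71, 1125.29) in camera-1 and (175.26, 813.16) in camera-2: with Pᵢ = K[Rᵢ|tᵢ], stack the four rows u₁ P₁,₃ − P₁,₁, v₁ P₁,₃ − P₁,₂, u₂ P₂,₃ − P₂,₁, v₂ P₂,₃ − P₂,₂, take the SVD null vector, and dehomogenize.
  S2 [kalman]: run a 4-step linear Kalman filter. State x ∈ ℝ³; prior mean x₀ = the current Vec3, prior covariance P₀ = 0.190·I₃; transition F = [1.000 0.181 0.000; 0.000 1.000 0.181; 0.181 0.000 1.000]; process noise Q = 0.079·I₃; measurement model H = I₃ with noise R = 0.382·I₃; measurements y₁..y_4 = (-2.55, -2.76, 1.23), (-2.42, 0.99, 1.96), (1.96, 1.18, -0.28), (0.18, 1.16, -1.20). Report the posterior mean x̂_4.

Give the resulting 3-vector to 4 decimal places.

source (fourbar_fk): coupler pose = R=[0.9155 -0.4022 0.0000; 0.4022 0.9155 0.0000; 0.0000 0.0000 1.0000], t=(-0.2264, 1.0560, 0.0000)
after S1 (triangulate): (-1.3575, 0.5303, 0.6147)
after S2 (kf_track): (-0.2350, 0.8796, -0.1695)

result = (-0.2350, 0.8796, -0.1695)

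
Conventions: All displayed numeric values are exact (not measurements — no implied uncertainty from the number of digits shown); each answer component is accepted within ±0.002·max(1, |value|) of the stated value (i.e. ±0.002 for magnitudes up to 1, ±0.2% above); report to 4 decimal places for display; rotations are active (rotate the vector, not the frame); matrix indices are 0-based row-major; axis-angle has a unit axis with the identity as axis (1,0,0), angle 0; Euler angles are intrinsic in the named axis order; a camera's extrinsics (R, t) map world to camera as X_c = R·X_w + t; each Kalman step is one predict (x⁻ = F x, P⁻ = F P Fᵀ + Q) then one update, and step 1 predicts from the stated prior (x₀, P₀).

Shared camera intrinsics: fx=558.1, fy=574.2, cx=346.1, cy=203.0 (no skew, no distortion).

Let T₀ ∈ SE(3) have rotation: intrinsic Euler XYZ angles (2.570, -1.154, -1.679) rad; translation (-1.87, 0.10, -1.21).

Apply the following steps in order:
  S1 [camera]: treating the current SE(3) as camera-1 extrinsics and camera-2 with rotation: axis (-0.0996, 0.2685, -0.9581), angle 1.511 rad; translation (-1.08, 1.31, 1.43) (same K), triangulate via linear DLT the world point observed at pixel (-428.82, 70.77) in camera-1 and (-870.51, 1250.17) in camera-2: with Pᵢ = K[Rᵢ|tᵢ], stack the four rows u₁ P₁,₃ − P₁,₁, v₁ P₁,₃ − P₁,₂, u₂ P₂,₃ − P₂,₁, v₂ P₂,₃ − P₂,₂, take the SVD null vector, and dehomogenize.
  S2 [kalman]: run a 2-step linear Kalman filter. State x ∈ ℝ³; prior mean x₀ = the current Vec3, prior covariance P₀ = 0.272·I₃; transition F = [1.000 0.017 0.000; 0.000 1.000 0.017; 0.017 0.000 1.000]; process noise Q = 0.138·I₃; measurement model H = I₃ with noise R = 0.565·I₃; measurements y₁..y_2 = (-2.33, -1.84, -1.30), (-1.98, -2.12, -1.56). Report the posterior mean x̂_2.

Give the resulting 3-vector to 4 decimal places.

result = (-1.9144, -1.9453, -1.3002)

after S1 (triangulate): (-1.4452, -1.7624, -0.9154)
after S2 (kf_track): (-1.9144, -1.9453, -1.3002)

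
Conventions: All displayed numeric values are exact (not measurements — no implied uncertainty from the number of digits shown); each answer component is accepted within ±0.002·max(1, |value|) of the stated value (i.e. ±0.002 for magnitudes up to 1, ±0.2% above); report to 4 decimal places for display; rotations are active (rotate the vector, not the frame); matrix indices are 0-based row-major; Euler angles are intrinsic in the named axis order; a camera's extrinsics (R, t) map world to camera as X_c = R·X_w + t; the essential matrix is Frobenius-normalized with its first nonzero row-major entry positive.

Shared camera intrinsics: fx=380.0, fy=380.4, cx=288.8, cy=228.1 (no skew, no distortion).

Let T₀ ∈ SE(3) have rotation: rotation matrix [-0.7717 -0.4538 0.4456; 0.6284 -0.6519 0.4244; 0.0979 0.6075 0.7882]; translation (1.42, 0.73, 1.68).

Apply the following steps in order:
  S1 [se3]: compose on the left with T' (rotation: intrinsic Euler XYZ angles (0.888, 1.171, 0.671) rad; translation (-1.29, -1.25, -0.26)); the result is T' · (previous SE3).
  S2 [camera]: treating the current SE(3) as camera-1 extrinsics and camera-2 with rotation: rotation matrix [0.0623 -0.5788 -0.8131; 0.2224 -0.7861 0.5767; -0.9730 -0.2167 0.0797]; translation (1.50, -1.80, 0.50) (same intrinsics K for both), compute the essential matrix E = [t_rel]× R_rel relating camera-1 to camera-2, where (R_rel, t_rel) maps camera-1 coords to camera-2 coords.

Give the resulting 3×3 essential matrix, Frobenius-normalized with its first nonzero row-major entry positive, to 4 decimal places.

after S1 (compose_se3): R=[-0.2972 0.5791 0.7592; -0.7329 -0.6480 0.2073; 0.6120 -0.4948 0.6169], t=(0.5137, -0.3691, 0.8985)
after S2 (essential): [0.0908 0.5318 -0.0153; 0.3226 0.3611 -0.1604; 0.5136 -0.2916 -0.3157]

matrix = [0.0908 0.5318 -0.0153; 0.3226 0.3611 -0.1604; 0.5136 -0.2916 -0.3157]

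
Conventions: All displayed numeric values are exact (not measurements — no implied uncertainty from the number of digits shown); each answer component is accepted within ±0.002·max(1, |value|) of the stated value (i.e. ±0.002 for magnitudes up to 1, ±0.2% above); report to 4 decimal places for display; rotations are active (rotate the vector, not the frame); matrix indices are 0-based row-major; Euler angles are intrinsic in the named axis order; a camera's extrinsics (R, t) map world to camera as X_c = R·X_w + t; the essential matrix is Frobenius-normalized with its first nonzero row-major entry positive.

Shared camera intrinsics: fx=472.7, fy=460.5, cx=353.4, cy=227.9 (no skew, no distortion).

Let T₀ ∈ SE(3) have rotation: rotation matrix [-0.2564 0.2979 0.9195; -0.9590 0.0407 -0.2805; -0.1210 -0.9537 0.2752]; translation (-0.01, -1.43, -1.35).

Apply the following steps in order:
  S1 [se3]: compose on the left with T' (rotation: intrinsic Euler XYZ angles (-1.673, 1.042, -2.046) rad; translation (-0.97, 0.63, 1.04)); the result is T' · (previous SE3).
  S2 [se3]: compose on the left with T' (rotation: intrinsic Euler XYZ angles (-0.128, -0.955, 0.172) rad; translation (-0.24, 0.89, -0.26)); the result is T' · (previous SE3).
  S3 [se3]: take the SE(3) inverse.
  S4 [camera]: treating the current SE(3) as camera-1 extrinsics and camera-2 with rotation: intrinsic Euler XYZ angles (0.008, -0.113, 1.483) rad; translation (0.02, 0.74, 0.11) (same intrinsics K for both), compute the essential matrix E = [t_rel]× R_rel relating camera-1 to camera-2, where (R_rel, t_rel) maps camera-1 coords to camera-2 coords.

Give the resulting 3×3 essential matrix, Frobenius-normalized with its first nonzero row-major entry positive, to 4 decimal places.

matrix = [0.4715 -0.3468 -0.3239; -0.1144 -0.3980 0.4806; -0.1222 0.3445 -0.1283]

after S1 (compose_se3): R=[-0.4755 -0.8740 -0.1005; 0.5029 -0.3637 0.7841; -0.7218 0.3223 0.6125], t=(-2.7748, 0.9730, 0.3382)
after S2 (compose_se3): R=[0.2689 -0.7245 -0.6347; 0.2997 -0.5633 0.7700; -0.9153 -0.3973 0.0657], t=(-2.1914, 1.0925, -2.4763)
after S3 (invert_se3): R=[0.2689 0.2997 -0.9153; -0.7245 -0.5633 -0.3973; -0.6347 0.7700 0.0657], t=(-2.0049, -1.9560, -2.0693)
after S4 (essential): [0.4715 -0.3468 -0.3239; -0.1144 -0.3980 0.4806; -0.1222 0.3445 -0.1283]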